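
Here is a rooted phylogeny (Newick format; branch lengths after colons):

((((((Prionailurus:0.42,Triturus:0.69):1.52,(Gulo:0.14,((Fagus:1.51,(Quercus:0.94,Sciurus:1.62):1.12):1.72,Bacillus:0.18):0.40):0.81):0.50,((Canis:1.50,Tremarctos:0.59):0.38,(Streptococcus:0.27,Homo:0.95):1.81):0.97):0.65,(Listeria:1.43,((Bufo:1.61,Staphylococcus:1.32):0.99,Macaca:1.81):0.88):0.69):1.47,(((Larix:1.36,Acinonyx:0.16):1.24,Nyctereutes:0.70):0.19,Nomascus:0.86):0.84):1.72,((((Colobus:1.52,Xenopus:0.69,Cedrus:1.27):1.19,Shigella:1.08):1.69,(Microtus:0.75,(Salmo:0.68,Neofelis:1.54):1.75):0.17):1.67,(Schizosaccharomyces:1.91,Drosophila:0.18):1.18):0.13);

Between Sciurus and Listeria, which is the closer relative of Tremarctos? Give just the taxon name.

The MRCA of Tremarctos and Sciurus subtends (((Prionailurus,Triturus),(Gulo,((Fagus,(Quercus,Sciurus)),Bacillus))),((Canis,Tremarctos),(Streptococcus,Homo))) (11 taxa).
The MRCA of Tremarctos and Listeria subtends ((((Prionailurus,Triturus),(Gulo,((Fagus,(Quercus,Sciurus)),Bacillus))),((Canis,Tremarctos),(Streptococcus,Homo))),(Listeria,((Bufo,Staphylococcus),Macaca))) (15 taxa).
The first is nested inside the second, so Tremarctos shares a more recent common ancestor with Sciurus.

Sciurus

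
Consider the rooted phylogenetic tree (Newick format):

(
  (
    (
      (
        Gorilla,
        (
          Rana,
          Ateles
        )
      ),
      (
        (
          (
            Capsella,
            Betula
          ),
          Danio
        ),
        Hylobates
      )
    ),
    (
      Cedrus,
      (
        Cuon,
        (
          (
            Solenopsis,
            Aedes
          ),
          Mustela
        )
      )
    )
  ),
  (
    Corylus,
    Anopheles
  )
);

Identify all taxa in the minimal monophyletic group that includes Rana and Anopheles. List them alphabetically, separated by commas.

Tracing Rana: it sits inside (Rana,Ateles).
Tracing Anopheles: it sits inside (Corylus,Anopheles).
The smallest clade enclosing both is the whole tree (their MRCA is the root), so the answer is all 14 tips in alphabetical order.

Aedes, Anopheles, Ateles, Betula, Capsella, Cedrus, Corylus, Cuon, Danio, Gorilla, Hylobates, Mustela, Rana, Solenopsis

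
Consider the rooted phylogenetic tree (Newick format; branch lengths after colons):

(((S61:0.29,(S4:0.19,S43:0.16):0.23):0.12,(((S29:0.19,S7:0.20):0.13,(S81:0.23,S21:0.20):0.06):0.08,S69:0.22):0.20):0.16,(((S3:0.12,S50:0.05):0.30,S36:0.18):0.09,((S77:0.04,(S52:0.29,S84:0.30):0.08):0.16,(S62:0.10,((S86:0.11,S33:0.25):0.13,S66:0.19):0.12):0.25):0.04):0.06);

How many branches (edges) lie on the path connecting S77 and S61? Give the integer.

7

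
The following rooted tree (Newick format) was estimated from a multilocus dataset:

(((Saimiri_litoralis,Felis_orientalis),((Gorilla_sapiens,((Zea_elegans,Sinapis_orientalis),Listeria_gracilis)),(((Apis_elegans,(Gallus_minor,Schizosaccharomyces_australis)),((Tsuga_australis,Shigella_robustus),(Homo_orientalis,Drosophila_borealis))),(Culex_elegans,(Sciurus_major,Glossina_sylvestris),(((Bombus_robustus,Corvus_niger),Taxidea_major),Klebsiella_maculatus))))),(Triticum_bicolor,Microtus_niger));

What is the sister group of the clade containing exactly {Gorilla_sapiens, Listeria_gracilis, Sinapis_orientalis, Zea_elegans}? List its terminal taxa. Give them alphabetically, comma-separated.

Apis_elegans, Bombus_robustus, Corvus_niger, Culex_elegans, Drosophila_borealis, Gallus_minor, Glossina_sylvestris, Homo_orientalis, Klebsiella_maculatus, Schizosaccharomyces_australis, Sciurus_major, Shigella_robustus, Taxidea_major, Tsuga_australis

The clade containing exactly {Gorilla_sapiens, Listeria_gracilis, Sinapis_orientalis, Zea_elegans} attaches to the tree at the node subtending ((Gorilla_sapiens,((Zea_elegans,Sinapis_orientalis),Listeria_gracilis)),(((Apis_elegans,(Gallus_minor,Schizosaccharomyces_australis)),((Tsuga_australis,Shigella_robustus),(Homo_orientalis,Drosophila_borealis))),(Culex_elegans,(Sciurus_major,Glossina_sylvestris),(((Bombus_robustus,Corvus_niger),Taxidea_major),Klebsiella_maculatus)))).
The other lineage descending from that same node — the sister group — is (((Apis_elegans,(Gallus_minor,Schizosaccharomyces_australis)),((Tsuga_australis,Shigella_robustus),(Homo_orientalis,Drosophila_borealis))),(Culex_elegans,(Sciurus_major,Glossina_sylvestris),(((Bombus_robustus,Corvus_niger),Taxidea_major),Klebsiella_maculatus))); its 14 tips in alphabetical order are the answer.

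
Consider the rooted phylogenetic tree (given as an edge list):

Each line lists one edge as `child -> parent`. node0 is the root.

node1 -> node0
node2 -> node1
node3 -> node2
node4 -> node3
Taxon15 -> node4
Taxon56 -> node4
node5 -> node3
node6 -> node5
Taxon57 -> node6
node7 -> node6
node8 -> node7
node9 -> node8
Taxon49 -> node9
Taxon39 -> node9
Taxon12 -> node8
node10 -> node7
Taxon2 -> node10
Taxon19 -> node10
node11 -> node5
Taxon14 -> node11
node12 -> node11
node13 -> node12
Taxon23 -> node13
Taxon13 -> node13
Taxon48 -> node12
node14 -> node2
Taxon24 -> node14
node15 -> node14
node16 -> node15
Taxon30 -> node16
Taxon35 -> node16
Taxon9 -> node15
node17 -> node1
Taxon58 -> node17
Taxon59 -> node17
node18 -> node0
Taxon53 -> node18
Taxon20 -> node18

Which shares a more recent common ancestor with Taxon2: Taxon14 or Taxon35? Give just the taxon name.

The MRCA of Taxon2 and Taxon14 subtends ((Taxon57,(((Taxon49,Taxon39),Taxon12),(Taxon2,Taxon19))),(Taxon14,((Taxon23,Taxon13),Taxon48))) (10 taxa).
The MRCA of Taxon2 and Taxon35 subtends (((Taxon15,Taxon56),((Taxon57,(((Taxon49,Taxon39),Taxon12),(Taxon2,Taxon19))),(Taxon14,((Taxon23,Taxon13),Taxon48)))),(Taxon24,((Taxon30,Taxon35),Taxon9))) (16 taxa).
The first is nested inside the second, so Taxon2 shares a more recent common ancestor with Taxon14.

Taxon14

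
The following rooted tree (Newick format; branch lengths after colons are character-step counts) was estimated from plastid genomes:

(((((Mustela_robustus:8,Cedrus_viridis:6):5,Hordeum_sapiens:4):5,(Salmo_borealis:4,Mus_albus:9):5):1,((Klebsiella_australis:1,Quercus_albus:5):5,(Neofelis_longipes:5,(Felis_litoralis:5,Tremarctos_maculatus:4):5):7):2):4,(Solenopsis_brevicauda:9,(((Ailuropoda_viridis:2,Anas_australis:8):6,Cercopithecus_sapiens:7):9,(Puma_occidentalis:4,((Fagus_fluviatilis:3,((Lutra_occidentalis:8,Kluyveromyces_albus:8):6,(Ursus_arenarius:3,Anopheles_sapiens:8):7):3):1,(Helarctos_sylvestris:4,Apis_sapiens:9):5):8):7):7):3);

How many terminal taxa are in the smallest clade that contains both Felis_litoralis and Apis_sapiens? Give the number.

The MRCA of Felis_litoralis and Apis_sapiens is the root, so the clade is the entire tree.
That clade contains 22 terminal taxa: Ailuropoda_viridis, Anas_australis, Anopheles_sapiens, Apis_sapiens, Cedrus_viridis, Cercopithecus_sapiens, Fagus_fluviatilis, Felis_litoralis, Helarctos_sylvestris, Hordeum_sapiens, Klebsiella_australis, Kluyveromyces_albus, Lutra_occidentalis, Mus_albus, Mustela_robustus, Neofelis_longipes, Puma_occidentalis, Quercus_albus, Salmo_borealis, Solenopsis_brevicauda, Tremarctos_maculatus, Ursus_arenarius.

22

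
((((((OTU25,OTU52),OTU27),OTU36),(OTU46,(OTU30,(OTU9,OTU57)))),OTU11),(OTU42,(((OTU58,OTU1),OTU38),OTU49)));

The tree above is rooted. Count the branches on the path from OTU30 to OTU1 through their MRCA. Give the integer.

10

The MRCA of OTU30 and OTU1 is the root of the tree.
From OTU30 up to that node: 5 branches. From OTU1 up to the same node: 5 branches. Total: 5 + 5 = 10.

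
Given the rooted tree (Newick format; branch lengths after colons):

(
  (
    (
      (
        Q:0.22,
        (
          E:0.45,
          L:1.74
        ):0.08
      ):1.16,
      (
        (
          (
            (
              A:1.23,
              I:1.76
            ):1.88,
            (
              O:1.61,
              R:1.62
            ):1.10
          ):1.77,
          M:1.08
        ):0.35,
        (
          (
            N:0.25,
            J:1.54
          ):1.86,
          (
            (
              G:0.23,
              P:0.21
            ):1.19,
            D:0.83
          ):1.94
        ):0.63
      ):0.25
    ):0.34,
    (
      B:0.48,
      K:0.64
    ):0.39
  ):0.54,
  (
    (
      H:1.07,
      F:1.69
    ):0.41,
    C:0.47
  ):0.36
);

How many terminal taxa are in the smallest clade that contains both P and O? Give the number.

The MRCA of P and O is the node subtending ((((A,I),(O,R)),M),((N,J),((G,P),D))).
That clade contains 10 terminal taxa: A, D, G, I, J, M, N, O, P, R.

10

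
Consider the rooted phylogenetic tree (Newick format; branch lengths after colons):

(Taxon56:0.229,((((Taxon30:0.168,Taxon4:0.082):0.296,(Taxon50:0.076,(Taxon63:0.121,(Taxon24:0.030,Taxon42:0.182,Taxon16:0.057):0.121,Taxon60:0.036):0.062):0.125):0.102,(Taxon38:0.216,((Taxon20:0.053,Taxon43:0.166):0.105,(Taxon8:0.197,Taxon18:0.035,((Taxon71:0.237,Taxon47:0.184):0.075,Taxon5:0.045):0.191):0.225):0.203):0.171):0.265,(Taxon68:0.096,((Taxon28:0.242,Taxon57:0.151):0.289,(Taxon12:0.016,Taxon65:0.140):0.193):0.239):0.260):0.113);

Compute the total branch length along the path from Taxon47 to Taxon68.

1.670

The path runs Taxon47 → … → MRCA → … → Taxon68; the MRCA is the node subtending ((((Taxon30,Taxon4),(Taxon50,(Taxon63,(Taxon24,Taxon42,Taxon16),Taxon60))),(Taxon38,((Taxon20,Taxon43),(Taxon8,Taxon18,((Taxon71,Taxon47),Taxon5))))),(Taxon68,((Taxon28,Taxon57),(Taxon12,Taxon65)))).
Branch lengths along that path: 0.184 + 0.075 + 0.191 + 0.225 + 0.203 + 0.171 + 0.265 + 0.260 + 0.096 = 1.670.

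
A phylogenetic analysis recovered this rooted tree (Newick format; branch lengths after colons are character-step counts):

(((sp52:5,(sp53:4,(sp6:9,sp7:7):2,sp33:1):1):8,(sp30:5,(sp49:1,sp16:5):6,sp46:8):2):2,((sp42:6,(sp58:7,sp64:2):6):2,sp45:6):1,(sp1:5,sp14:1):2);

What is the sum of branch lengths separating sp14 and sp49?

The path runs sp14 → … → MRCA → … → sp49; the MRCA is the root of the tree.
Branch lengths along that path: 1 + 2 + 2 + 2 + 6 + 1 = 14.

14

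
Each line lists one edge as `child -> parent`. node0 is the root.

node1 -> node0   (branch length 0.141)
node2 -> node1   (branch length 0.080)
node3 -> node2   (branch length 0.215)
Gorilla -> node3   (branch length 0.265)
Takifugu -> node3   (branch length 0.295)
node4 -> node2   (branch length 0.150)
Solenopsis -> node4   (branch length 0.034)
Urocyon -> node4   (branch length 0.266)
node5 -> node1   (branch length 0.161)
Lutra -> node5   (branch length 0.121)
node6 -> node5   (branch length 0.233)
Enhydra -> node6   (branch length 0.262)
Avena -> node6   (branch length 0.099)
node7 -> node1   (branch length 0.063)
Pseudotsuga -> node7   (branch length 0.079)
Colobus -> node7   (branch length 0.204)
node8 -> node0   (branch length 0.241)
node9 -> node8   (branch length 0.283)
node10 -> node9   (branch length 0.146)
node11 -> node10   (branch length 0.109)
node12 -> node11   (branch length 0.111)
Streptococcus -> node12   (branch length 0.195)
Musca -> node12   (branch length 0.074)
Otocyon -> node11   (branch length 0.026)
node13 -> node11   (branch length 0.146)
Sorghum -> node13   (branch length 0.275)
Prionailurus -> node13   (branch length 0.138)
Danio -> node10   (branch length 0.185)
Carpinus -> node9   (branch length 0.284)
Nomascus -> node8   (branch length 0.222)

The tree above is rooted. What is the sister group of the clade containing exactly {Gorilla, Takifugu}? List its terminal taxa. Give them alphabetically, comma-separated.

Solenopsis, Urocyon

The clade containing exactly {Gorilla, Takifugu} attaches to the tree at the node subtending ((Gorilla,Takifugu),(Solenopsis,Urocyon)).
The other lineage descending from that same node — the sister group — is (Solenopsis,Urocyon); its 2 tips in alphabetical order are the answer.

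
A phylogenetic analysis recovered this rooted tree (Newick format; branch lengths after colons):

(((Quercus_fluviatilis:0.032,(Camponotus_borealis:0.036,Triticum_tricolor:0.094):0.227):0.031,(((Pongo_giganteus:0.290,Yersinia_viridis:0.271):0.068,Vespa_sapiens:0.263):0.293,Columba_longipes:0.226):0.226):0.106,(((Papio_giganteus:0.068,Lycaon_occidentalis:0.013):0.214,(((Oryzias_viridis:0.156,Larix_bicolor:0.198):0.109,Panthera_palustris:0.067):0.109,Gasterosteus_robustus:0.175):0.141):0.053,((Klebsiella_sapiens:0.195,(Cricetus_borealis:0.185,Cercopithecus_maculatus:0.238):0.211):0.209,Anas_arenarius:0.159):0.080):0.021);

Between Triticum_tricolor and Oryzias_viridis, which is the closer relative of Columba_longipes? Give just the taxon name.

Triticum_tricolor

The MRCA of Columba_longipes and Triticum_tricolor subtends ((Quercus_fluviatilis,(Camponotus_borealis,Triticum_tricolor)),(((Pongo_giganteus,Yersinia_viridis),Vespa_sapiens),Columba_longipes)) (7 taxa).
The MRCA of Columba_longipes and Oryzias_viridis is the root, subtending the entire tree (17 taxa).
The first is nested inside the second, so Columba_longipes shares a more recent common ancestor with Triticum_tricolor.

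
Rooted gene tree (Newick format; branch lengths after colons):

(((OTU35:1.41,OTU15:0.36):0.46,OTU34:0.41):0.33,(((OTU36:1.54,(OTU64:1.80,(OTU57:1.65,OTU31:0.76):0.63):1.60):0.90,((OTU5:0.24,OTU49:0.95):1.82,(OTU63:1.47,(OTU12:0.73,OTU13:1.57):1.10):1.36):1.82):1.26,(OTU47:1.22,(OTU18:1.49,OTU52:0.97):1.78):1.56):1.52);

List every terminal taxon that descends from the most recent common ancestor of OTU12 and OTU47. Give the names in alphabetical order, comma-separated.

Tracing OTU12: it sits inside (OTU12,OTU13).
Tracing OTU47: it sits inside (OTU47,(OTU18,OTU52)).
The smallest clade enclosing both is (((OTU36,(OTU64,(OTU57,OTU31))),((OTU5,OTU49),(OTU63,(OTU12,OTU13)))),(OTU47,(OTU18,OTU52))); the answer is its 12 terminal taxa in alphabetical order.

OTU12, OTU13, OTU18, OTU31, OTU36, OTU47, OTU49, OTU5, OTU52, OTU57, OTU63, OTU64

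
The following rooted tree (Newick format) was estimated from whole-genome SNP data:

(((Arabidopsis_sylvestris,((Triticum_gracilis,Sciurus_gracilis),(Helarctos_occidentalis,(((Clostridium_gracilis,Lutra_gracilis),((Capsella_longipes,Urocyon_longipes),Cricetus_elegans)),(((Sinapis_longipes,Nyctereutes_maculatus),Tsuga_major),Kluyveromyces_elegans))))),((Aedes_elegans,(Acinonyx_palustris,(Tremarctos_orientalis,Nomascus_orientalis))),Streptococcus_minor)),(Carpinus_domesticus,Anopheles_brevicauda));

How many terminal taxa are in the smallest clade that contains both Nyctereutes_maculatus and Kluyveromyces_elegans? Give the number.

4

The MRCA of Nyctereutes_maculatus and Kluyveromyces_elegans is the node subtending (((Sinapis_longipes,Nyctereutes_maculatus),Tsuga_major),Kluyveromyces_elegans).
That clade contains 4 terminal taxa: Kluyveromyces_elegans, Nyctereutes_maculatus, Sinapis_longipes, Tsuga_major.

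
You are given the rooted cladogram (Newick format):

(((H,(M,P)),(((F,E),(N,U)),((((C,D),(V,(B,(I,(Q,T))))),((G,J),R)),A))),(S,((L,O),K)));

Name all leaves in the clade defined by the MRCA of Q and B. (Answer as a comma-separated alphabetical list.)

B, I, Q, T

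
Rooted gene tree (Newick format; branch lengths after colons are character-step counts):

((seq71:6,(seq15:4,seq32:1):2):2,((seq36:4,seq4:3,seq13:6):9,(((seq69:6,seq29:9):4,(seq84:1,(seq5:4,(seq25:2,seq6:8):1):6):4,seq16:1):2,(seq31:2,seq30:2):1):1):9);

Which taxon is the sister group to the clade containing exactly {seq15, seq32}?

The clade containing exactly {seq15, seq32} attaches to the tree at the node subtending (seq71,(seq15,seq32)).
The other lineage descending from that same node — the sister group — is the single tip seq71.

seq71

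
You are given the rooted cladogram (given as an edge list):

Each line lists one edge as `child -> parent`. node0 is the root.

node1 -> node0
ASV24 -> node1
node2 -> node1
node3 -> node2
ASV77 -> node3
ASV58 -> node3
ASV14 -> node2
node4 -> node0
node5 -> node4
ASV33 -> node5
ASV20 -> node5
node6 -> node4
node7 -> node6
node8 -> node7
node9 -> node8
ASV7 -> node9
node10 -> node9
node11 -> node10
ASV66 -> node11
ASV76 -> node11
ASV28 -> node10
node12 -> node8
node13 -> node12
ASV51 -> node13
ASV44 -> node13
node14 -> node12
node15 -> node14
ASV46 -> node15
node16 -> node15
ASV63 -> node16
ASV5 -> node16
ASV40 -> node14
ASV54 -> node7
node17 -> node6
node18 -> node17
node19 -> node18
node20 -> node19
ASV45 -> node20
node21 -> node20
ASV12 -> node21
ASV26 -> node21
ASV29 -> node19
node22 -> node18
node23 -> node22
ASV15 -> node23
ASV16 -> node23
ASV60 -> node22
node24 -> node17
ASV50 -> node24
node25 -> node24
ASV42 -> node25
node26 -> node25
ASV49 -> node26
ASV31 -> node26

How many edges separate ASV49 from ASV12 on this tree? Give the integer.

9

The MRCA of ASV49 and ASV12 is the node subtending ((((ASV45,(ASV12,ASV26)),ASV29),((ASV15,ASV16),ASV60)),(ASV50,(ASV42,(ASV49,ASV31)))).
From ASV49 up to that node: 4 branches. From ASV12 up to the same node: 5 branches. Total: 4 + 5 = 9.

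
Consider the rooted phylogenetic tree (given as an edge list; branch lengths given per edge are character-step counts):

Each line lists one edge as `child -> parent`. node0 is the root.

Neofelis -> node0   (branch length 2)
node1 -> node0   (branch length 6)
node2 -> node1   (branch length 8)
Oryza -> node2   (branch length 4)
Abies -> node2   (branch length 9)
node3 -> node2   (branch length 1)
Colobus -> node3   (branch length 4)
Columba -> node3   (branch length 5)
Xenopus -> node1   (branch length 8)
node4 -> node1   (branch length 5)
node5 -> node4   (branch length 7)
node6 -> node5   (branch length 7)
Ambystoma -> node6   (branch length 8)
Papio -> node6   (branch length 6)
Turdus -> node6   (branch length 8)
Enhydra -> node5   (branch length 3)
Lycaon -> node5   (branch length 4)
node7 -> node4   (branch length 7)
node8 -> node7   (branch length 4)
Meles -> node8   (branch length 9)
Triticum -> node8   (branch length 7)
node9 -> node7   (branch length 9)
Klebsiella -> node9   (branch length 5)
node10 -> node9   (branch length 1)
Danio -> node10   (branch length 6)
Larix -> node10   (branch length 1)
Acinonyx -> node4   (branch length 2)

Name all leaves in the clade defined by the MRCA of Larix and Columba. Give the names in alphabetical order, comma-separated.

Abies, Acinonyx, Ambystoma, Colobus, Columba, Danio, Enhydra, Klebsiella, Larix, Lycaon, Meles, Oryza, Papio, Triticum, Turdus, Xenopus

Tracing Larix: it sits inside (Danio,Larix).
Tracing Columba: it sits inside (Colobus,Columba).
The smallest clade enclosing both is ((Oryza,Abies,(Colobus,Columba)),Xenopus,(((Ambystoma,Papio,Turdus),Enhydra,Lycaon),((Meles,Triticum),(Klebsiella,(Danio,Larix))),Acinonyx)); the answer is its 16 terminal taxa in alphabetical order.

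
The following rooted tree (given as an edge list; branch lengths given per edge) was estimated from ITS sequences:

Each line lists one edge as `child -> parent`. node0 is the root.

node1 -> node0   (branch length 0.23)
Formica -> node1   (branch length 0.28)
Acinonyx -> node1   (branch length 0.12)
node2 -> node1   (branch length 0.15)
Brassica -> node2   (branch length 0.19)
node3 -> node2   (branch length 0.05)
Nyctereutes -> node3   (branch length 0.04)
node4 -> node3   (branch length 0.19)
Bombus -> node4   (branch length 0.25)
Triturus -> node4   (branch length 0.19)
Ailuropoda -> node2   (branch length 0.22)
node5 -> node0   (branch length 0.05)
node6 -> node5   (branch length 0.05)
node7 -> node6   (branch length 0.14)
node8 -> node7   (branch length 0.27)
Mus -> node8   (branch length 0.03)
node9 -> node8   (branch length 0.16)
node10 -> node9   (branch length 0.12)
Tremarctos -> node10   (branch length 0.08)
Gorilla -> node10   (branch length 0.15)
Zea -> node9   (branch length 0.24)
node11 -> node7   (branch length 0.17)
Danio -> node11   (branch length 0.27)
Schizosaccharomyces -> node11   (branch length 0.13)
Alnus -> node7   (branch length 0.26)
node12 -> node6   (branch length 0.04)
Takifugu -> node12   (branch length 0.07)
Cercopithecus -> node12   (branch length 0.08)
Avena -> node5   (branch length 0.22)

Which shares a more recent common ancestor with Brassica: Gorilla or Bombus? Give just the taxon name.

Bombus

The MRCA of Brassica and Bombus subtends (Brassica,(Nyctereutes,(Bombus,Triturus)),Ailuropoda) (5 taxa).
The MRCA of Brassica and Gorilla is the root, subtending the entire tree (17 taxa).
The first is nested inside the second, so Brassica shares a more recent common ancestor with Bombus.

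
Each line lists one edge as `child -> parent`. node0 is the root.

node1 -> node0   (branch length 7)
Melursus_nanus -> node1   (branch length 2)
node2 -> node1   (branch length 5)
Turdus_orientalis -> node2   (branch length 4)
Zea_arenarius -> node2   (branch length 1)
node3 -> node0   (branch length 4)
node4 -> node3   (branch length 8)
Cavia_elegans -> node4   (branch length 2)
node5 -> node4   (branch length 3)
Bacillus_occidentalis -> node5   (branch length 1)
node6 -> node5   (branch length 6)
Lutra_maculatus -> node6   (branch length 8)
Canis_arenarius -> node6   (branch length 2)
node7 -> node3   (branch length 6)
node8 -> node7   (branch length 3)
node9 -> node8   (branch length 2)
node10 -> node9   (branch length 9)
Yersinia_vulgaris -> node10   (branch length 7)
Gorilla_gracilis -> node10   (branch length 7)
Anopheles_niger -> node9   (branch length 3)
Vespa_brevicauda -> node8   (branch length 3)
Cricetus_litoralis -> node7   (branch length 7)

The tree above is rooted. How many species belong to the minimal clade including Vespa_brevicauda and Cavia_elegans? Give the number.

9

The MRCA of Vespa_brevicauda and Cavia_elegans is the node subtending ((Cavia_elegans,(Bacillus_occidentalis,(Lutra_maculatus,Canis_arenarius))),((((Yersinia_vulgaris,Gorilla_gracilis),Anopheles_niger),Vespa_brevicauda),Cricetus_litoralis)).
That clade contains 9 terminal taxa: Anopheles_niger, Bacillus_occidentalis, Canis_arenarius, Cavia_elegans, Cricetus_litoralis, Gorilla_gracilis, Lutra_maculatus, Vespa_brevicauda, Yersinia_vulgaris.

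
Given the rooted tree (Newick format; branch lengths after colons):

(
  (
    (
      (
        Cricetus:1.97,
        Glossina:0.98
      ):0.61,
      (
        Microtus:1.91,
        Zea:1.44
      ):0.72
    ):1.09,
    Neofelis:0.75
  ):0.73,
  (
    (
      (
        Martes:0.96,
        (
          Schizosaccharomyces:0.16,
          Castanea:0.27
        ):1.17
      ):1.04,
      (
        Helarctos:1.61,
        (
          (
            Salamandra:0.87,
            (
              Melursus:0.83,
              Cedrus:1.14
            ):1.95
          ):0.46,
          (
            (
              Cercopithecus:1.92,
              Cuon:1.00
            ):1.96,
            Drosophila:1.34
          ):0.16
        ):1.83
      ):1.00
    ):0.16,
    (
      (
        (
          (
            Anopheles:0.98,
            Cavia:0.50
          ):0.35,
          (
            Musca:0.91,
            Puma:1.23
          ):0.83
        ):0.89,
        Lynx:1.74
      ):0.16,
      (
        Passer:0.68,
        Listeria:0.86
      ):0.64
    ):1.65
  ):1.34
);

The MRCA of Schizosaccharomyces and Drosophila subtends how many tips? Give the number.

10

The MRCA of Schizosaccharomyces and Drosophila is the node subtending ((Martes,(Schizosaccharomyces,Castanea)),(Helarctos,((Salamandra,(Melursus,Cedrus)),((Cercopithecus,Cuon),Drosophila)))).
That clade contains 10 terminal taxa: Castanea, Cedrus, Cercopithecus, Cuon, Drosophila, Helarctos, Martes, Melursus, Salamandra, Schizosaccharomyces.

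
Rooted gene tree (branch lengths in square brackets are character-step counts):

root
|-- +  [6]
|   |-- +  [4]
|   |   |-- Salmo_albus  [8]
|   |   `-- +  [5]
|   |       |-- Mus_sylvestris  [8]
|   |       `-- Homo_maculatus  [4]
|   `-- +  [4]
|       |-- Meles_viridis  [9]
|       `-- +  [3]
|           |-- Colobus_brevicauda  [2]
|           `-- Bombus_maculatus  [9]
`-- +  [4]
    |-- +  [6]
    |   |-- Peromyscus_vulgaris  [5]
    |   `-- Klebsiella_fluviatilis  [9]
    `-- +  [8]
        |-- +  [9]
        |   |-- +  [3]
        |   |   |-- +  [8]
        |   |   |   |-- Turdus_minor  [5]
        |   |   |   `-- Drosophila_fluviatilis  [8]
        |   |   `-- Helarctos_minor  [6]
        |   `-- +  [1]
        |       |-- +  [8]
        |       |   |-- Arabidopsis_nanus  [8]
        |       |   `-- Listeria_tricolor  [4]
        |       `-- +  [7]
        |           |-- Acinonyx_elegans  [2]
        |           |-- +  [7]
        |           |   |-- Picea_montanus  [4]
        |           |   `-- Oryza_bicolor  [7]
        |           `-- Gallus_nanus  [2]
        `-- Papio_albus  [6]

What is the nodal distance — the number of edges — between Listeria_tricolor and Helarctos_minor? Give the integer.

5

The MRCA of Listeria_tricolor and Helarctos_minor is the node subtending (((Turdus_minor,Drosophila_fluviatilis),Helarctos_minor),((Arabidopsis_nanus,Listeria_tricolor),(Acinonyx_elegans,(Picea_montanus,Oryza_bicolor),Gallus_nanus))).
From Listeria_tricolor up to that node: 3 branches. From Helarctos_minor up to the same node: 2 branches. Total: 3 + 2 = 5.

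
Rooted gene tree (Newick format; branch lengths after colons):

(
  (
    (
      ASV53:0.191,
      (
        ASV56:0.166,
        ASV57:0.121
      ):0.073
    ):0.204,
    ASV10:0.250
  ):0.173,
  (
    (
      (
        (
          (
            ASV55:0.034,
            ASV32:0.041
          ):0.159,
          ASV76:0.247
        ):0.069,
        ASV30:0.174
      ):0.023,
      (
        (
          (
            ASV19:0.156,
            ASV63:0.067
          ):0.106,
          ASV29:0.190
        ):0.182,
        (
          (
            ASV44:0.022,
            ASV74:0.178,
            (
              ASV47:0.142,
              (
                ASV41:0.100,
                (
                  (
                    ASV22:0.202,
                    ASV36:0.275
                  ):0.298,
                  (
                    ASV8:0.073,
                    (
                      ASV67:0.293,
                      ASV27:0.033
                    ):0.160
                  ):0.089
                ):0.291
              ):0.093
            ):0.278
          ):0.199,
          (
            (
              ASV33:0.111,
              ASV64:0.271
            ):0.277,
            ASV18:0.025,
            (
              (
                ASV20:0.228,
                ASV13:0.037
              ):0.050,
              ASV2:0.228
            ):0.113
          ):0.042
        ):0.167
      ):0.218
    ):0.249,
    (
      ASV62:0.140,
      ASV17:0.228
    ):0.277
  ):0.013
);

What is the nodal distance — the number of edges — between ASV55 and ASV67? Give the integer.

13

The MRCA of ASV55 and ASV67 is the node subtending ((((ASV55,ASV32),ASV76),ASV30),(((ASV19,ASV63),ASV29),((ASV44,ASV74,(ASV47,(ASV41,((ASV22,ASV36),(ASV8,(ASV67,ASV27)))))),((ASV33,ASV64),ASV18,((ASV20,ASV13),ASV2))))).
From ASV55 up to that node: 4 branches. From ASV67 up to the same node: 9 branches. Total: 4 + 9 = 13.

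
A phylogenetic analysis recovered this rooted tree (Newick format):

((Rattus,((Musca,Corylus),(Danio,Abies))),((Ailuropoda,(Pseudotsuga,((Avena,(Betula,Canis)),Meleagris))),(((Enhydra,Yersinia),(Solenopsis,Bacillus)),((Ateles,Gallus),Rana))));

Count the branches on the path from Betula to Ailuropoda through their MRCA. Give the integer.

The MRCA of Betula and Ailuropoda is the node subtending (Ailuropoda,(Pseudotsuga,((Avena,(Betula,Canis)),Meleagris))).
From Betula up to that node: 5 branches. From Ailuropoda up to the same node: 1 branch. Total: 5 + 1 = 6.

6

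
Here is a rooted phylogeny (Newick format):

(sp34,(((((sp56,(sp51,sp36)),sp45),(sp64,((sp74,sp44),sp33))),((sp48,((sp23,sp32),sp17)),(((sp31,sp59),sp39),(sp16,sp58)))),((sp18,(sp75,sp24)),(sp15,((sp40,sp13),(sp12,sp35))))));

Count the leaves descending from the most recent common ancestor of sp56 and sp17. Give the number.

The MRCA of sp56 and sp17 is the node subtending ((((sp56,(sp51,sp36)),sp45),(sp64,((sp74,sp44),sp33))),((sp48,((sp23,sp32),sp17)),(((sp31,sp59),sp39),(sp16,sp58)))).
That clade contains 17 terminal taxa: sp16, sp17, sp23, sp31, sp32, sp33, sp36, sp39, sp44, sp45, sp48, sp51, sp56, sp58, sp59, sp64, sp74.

17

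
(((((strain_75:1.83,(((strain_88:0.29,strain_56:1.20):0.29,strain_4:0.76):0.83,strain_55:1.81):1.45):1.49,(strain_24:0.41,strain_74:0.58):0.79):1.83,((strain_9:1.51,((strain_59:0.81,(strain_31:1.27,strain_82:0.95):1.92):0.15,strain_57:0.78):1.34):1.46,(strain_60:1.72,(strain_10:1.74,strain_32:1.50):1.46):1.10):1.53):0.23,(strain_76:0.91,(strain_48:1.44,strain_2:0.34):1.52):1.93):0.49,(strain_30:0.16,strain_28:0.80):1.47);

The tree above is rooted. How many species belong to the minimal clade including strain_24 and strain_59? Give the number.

15

The MRCA of strain_24 and strain_59 is the node subtending (((strain_75,(((strain_88,strain_56),strain_4),strain_55)),(strain_24,strain_74)),((strain_9,((strain_59,(strain_31,strain_82)),strain_57)),(strain_60,(strain_10,strain_32)))).
That clade contains 15 terminal taxa: strain_10, strain_24, strain_31, strain_32, strain_4, strain_55, strain_56, strain_57, strain_59, strain_60, strain_74, strain_75, strain_82, strain_88, strain_9.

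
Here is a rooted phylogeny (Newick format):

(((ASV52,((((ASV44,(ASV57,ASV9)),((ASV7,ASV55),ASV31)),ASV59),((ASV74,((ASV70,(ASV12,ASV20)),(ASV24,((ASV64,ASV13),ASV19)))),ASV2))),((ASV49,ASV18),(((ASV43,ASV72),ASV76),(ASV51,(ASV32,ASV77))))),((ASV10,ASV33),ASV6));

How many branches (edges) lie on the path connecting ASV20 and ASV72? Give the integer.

13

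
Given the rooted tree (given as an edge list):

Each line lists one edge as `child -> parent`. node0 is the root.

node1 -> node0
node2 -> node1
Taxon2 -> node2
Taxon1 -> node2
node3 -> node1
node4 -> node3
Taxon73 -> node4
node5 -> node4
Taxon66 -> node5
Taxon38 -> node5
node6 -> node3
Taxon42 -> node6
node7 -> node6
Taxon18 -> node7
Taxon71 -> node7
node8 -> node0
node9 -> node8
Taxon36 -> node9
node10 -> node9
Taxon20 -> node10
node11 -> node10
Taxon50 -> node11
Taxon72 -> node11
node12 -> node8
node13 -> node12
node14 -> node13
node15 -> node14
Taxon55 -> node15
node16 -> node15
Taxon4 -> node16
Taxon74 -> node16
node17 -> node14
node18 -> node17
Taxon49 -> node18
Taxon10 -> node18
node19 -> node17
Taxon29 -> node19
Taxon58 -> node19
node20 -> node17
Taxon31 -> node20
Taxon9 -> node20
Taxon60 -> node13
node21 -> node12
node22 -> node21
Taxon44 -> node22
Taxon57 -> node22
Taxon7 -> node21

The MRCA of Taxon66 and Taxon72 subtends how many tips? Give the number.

25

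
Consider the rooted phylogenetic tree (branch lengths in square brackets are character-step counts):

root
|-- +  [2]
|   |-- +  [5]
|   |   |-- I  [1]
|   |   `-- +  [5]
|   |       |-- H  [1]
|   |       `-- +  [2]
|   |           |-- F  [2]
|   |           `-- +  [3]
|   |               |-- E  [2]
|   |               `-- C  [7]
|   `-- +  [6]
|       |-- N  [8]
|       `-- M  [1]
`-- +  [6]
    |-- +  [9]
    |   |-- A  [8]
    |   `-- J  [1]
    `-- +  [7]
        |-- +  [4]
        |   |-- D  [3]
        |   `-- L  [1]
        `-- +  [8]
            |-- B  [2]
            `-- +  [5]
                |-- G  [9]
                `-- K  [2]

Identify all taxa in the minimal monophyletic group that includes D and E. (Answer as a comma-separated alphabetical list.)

Tracing D: it sits inside (D,L).
Tracing E: it sits inside (E,C).
The smallest clade enclosing both is the whole tree (their MRCA is the root), so the answer is all 14 tips in alphabetical order.

A, B, C, D, E, F, G, H, I, J, K, L, M, N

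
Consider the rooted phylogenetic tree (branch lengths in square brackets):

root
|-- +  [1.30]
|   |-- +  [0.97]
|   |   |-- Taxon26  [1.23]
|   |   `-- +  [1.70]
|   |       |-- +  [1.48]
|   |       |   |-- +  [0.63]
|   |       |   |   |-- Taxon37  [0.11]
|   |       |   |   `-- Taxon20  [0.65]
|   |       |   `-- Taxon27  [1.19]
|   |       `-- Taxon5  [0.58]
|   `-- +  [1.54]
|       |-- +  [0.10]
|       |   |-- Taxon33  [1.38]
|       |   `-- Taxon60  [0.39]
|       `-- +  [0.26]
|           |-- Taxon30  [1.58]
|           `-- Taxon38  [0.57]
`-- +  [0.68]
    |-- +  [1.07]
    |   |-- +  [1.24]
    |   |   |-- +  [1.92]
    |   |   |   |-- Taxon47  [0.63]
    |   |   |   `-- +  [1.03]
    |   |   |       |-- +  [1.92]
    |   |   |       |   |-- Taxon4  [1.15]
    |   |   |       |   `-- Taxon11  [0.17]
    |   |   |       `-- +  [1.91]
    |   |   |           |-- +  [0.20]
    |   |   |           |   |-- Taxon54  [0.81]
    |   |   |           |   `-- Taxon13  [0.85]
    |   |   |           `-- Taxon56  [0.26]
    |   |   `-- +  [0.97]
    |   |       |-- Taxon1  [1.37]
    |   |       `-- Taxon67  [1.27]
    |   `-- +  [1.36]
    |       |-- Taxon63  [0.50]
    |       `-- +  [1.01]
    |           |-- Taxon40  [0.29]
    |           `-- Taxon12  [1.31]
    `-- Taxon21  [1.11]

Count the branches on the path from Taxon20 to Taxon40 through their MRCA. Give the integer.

The MRCA of Taxon20 and Taxon40 is the root of the tree.
From Taxon20 up to that node: 6 branches. From Taxon40 up to the same node: 5 branches. Total: 6 + 5 = 11.

11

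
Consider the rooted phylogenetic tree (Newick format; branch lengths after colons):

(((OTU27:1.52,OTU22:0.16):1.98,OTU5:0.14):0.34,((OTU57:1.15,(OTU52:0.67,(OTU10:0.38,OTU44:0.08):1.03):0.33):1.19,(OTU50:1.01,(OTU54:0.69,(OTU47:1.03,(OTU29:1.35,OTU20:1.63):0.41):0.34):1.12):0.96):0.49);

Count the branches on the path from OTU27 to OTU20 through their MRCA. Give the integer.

9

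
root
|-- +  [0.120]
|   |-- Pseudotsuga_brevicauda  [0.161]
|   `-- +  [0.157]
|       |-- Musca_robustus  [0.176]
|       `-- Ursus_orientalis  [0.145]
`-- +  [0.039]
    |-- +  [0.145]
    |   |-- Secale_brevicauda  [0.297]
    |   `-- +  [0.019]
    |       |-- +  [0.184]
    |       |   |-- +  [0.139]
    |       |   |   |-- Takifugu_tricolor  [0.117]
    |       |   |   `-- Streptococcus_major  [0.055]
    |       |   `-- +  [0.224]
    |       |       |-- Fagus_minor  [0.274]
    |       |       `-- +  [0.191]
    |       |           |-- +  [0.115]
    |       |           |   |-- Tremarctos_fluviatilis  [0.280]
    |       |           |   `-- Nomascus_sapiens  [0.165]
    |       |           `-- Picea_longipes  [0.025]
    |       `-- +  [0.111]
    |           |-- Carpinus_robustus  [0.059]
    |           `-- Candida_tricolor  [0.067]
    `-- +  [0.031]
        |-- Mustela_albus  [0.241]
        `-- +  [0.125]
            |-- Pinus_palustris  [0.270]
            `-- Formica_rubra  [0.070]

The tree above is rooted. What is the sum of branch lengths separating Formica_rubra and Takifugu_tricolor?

0.830

The path runs Formica_rubra → … → MRCA → … → Takifugu_tricolor; the MRCA is the node subtending ((Secale_brevicauda,(((Takifugu_tricolor,Streptococcus_major),(Fagus_minor,((Tremarctos_fluviatilis,Nomascus_sapiens),Picea_longipes))),(Carpinus_robustus,Candida_tricolor))),(Mustela_albus,(Pinus_palustris,Formica_rubra))).
Branch lengths along that path: 0.070 + 0.125 + 0.031 + 0.145 + 0.019 + 0.184 + 0.139 + 0.117 = 0.830.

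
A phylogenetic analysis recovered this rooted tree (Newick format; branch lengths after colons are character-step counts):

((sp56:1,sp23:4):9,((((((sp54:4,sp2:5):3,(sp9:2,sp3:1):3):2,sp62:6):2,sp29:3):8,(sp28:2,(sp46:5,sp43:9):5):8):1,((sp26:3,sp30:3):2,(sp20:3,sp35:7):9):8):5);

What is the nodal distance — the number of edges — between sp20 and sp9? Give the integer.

9

The MRCA of sp20 and sp9 is the node subtending ((((((sp54,sp2),(sp9,sp3)),sp62),sp29),(sp28,(sp46,sp43))),((sp26,sp30),(sp20,sp35))).
From sp20 up to that node: 3 branches. From sp9 up to the same node: 6 branches. Total: 3 + 6 = 9.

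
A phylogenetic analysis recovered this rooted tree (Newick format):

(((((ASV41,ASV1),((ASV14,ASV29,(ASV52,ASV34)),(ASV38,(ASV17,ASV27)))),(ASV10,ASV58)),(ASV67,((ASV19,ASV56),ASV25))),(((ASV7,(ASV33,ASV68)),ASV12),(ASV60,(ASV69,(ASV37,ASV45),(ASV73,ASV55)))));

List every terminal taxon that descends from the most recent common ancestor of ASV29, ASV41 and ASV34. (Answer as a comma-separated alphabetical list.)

Tracing ASV29: it sits inside (ASV14,ASV29,(ASV52,ASV34)).
Tracing ASV41: it sits inside (ASV41,ASV1).
Tracing ASV34: it sits inside (ASV52,ASV34).
The smallest clade enclosing all 3 is ((ASV41,ASV1),((ASV14,ASV29,(ASV52,ASV34)),(ASV38,(ASV17,ASV27)))); the answer is its 9 terminal taxa in alphabetical order.

ASV1, ASV14, ASV17, ASV27, ASV29, ASV34, ASV38, ASV41, ASV52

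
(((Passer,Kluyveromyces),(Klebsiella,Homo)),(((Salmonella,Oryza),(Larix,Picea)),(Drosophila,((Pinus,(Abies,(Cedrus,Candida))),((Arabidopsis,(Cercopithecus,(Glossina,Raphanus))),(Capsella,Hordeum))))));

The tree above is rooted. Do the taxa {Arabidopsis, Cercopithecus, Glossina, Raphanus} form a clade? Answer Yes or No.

Yes

The most recent common ancestor of these taxa subtends (Arabidopsis,(Cercopithecus,(Glossina,Raphanus))).
That clade has exactly 4 tips — every listed taxon and nothing else — so the group is monophyletic.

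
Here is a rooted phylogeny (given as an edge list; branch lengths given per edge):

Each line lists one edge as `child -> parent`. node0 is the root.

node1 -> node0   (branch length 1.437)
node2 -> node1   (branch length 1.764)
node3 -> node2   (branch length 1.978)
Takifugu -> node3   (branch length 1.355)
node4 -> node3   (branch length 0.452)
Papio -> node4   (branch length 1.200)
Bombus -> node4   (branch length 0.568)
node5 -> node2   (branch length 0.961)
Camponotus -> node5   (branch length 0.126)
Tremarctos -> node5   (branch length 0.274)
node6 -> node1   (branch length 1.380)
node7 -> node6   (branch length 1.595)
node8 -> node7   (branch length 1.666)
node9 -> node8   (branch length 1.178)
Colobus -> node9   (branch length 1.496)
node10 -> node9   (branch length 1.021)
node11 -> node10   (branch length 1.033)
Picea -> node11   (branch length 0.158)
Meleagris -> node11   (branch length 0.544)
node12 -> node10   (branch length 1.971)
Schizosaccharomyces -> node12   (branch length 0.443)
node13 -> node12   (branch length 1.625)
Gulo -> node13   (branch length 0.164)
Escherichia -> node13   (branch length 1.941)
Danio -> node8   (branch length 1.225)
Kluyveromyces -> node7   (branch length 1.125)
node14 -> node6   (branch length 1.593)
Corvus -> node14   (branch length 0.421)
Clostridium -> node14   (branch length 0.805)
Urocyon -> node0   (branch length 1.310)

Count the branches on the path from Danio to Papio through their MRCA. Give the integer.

The MRCA of Danio and Papio is the node subtending (((Takifugu,(Papio,Bombus)),(Camponotus,Tremarctos)),((((Colobus,((Picea,Meleagris),(Schizosaccharomyces,(Gulo,Escherichia)))),Danio),Kluyveromyces),(Corvus,Clostridium))).
From Danio up to that node: 4 branches. From Papio up to the same node: 4 branches. Total: 4 + 4 = 8.

8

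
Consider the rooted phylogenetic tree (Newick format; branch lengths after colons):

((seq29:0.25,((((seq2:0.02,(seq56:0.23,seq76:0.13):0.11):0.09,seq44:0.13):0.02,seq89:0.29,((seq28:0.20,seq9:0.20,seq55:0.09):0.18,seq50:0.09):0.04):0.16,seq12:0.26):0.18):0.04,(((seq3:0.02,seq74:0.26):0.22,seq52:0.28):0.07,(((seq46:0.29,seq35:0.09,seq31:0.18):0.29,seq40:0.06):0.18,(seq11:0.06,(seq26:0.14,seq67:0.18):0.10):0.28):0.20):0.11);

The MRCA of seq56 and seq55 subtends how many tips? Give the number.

The MRCA of seq56 and seq55 is the node subtending (((seq2,(seq56,seq76)),seq44),seq89,((seq28,seq9,seq55),seq50)).
That clade contains 9 terminal taxa: seq2, seq28, seq44, seq50, seq55, seq56, seq76, seq89, seq9.

9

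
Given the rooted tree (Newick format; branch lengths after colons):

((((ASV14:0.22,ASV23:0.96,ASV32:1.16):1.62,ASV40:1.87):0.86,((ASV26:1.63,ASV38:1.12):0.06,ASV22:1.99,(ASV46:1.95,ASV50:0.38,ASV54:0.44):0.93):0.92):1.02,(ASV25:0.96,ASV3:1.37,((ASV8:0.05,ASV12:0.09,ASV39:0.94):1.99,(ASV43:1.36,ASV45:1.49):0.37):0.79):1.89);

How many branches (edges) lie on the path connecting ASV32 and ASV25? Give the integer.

The MRCA of ASV32 and ASV25 is the root of the tree.
From ASV32 up to that node: 4 branches. From ASV25 up to the same node: 2 branches. Total: 4 + 2 = 6.

6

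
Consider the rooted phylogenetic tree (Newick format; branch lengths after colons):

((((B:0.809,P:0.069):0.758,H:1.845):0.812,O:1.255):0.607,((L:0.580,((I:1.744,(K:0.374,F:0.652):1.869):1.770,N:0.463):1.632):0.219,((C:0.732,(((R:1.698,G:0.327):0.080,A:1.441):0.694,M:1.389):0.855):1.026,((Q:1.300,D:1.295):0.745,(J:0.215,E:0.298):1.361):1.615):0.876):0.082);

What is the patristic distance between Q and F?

10.678

The path runs Q → … → MRCA → … → F; the MRCA is the node subtending ((L,((I,(K,F)),N)),((C,(((R,G),A),M)),((Q,D),(J,E)))).
Branch lengths along that path: 1.300 + 0.745 + 1.615 + 0.876 + 0.219 + 1.632 + 1.770 + 1.869 + 0.652 = 10.678.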